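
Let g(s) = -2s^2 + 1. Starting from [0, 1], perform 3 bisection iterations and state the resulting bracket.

[0.625, 0.75]

s = 0.5 gives g = 0.5, positive; keep [0.5, 1]
s = 0.75 gives g = -0.125, negative; keep [0.5, 0.75]
s = 0.625 gives g = 0.21875, positive; keep [0.625, 0.75]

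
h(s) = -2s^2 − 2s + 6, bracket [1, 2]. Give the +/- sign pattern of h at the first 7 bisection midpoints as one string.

-+--++-

h(1.5) = -1.5 < 0, so the root lies in [1, 1.5]
h(1.25) = 0.375 > 0, so the root lies in [1.25, 1.5]
h(1.375) = -0.53125 < 0, so the root lies in [1.25, 1.375]
h(1.3125) = -0.0703 < 0, so the root lies in [1.25, 1.3125]
h(1.28125) = 0.1543 > 0, so the root lies in [1.28125, 1.3125]
h(1.296875) = 0.0425 > 0, so the root lies in [1.296875, 1.3125]
h(1.3046875) = -0.0138 < 0, so the root lies in [1.296875, 1.3046875]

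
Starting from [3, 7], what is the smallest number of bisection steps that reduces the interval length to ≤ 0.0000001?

Width after n steps is 4/2^n. Need 2^n ≥ 4/0.0000001 = 40000000.
2^25 = 33554432 < 40000000 ≤ 2^26 = 67108864, so n = 26.

26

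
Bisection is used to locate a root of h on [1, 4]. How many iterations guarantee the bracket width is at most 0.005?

Width after n steps is 3/2^n. Need 2^n ≥ 3/0.005 = 600.
2^9 = 512 < 600 ≤ 2^10 = 1024, so n = 10.

10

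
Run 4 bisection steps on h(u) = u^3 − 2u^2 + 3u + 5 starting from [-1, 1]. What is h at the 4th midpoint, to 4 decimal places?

h(0) = 5 > 0, so the root lies in [-1, 0]
h(-0.5) = 2.875 > 0, so the root lies in [-1, -0.5]
h(-0.75) = 1.203125 > 0, so the root lies in [-1, -0.75]
h(-0.875) = 0.1738 > 0, so the root lies in [-1, -0.875]

0.1738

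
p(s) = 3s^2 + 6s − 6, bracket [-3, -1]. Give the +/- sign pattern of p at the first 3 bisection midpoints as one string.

s = -2 gives p = -6, negative; keep [-3, -2]
s = -2.5 gives p = -2.25, negative; keep [-3, -2.5]
s = -2.75 gives p = 0.1875, positive; keep [-2.75, -2.5]

--+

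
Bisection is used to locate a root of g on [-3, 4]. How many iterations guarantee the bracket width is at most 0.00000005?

Width after n steps is 7/2^n. Need 2^n ≥ 7/0.00000005 = 140000000.
2^27 = 134217728 < 140000000 ≤ 2^28 = 268435456, so n = 28.

28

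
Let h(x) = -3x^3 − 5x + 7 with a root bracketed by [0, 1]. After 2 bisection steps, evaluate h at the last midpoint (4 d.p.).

m = 0.5, h(m) = 4.125 (+); new bracket [0.5, 1]
m = 0.75, h(m) = 1.984375 (+); new bracket [0.75, 1]

1.9844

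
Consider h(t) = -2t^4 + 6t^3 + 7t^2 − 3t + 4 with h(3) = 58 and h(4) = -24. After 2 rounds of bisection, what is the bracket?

[3.75, 4]

t = 3.5 gives h = 36.375, positive; keep [3.5, 4]
t = 3.75 gives h = 12.085938, positive; keep [3.75, 4]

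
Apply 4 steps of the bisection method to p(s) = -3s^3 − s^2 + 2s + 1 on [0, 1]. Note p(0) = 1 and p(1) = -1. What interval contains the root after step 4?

p(0.5) = 1.375 > 0, so the root lies in [0.5, 1]
p(0.75) = 0.671875 > 0, so the root lies in [0.75, 1]
p(0.875) = -0.025391 < 0, so the root lies in [0.75, 0.875]
p(0.8125) = 0.3557 > 0, so the root lies in [0.8125, 0.875]

[0.8125, 0.875]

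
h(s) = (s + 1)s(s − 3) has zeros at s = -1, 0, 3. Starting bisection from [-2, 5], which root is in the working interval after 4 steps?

h(1.5) = -5.625 < 0, so the root lies in [1.5, 5]
h(3.25) = 3.453125 > 0, so the root lies in [1.5, 3.25]
h(2.375) = -5.009766 < 0, so the root lies in [2.375, 3.25]
h(2.8125) = -2.0105 < 0, so the root lies in [2.8125, 3.25]

3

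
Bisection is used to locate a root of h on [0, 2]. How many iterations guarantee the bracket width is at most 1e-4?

Width after n steps is 2/2^n. Need 2^n ≥ 2/1e-4 = 20000.
2^14 = 16384 < 20000 ≤ 2^15 = 32768, so n = 15.

15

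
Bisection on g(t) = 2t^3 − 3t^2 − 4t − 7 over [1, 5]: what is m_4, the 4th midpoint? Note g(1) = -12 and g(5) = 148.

g(3) = 8 > 0, so the root lies in [1, 3]
g(2) = -11 < 0, so the root lies in [2, 3]
g(2.5) = -4.5 < 0, so the root lies in [2.5, 3]
g(2.75) = 0.9062 > 0, so the root lies in [2.5, 2.75]

2.75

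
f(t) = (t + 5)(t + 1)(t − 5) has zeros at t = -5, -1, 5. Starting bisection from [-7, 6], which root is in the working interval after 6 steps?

m = -0.5, f(m) = -12.375 (−); new bracket [-0.5, 6]
m = 2.75, f(m) = -65.390625 (−); new bracket [2.75, 6]
m = 4.375, f(m) = -31.494141 (−); new bracket [4.375, 6]
m = 5.1875, f(m) = 11.8191 (+); new bracket [4.375, 5.1875]
m = 4.78125, f(m) = -12.3698 (−); new bracket [4.78125, 5.1875]
m = 4.984375, f(m) = -0.9336 (−); new bracket [4.984375, 5.1875]

5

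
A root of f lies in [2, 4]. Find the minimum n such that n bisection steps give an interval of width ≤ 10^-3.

11

Width after n steps is 2/2^n. Need 2^n ≥ 2/10^-3 = 2000.
2^10 = 1024 < 2000 ≤ 2^11 = 2048, so n = 11.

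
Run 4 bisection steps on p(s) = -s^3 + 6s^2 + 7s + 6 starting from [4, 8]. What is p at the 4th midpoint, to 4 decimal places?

midpoint 6: p = 48 > 0 → [6, 8]
midpoint 7: p = 6 > 0 → [7, 8]
midpoint 7.5: p = -25.875 < 0 → [7, 7.5]
midpoint 7.25: p = -8.9531 < 0 → [7, 7.25]

-8.9531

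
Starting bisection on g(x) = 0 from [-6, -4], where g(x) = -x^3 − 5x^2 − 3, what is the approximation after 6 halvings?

-5.09375

g(-5) = -3 < 0, so the root lies in [-6, -5]
g(-5.5) = 12.125 > 0, so the root lies in [-5.5, -5]
g(-5.25) = 3.890625 > 0, so the root lies in [-5.25, -5]
g(-5.125) = 0.2832 > 0, so the root lies in [-5.125, -5]
g(-5.0625) = -1.3982 < 0, so the root lies in [-5.125, -5.0625]
g(-5.09375) = -0.5675 < 0, so the root lies in [-5.125, -5.09375]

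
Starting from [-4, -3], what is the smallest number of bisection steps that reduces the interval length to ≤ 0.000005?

18

Width after n steps is 1/2^n. Need 2^n ≥ 1/0.000005 = 200000.
2^17 = 131072 < 200000 ≤ 2^18 = 262144, so n = 18.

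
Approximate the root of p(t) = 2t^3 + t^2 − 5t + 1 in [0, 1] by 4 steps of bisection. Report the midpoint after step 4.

0.1875

m = 0.5, p(m) = -1 (−); new bracket [0, 0.5]
m = 0.25, p(m) = -0.15625 (−); new bracket [0, 0.25]
m = 0.125, p(m) = 0.394531 (+); new bracket [0.125, 0.25]
m = 0.1875, p(m) = 0.1108 (+); new bracket [0.1875, 0.25]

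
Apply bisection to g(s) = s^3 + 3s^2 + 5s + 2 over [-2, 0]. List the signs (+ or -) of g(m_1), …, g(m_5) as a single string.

s = -1 gives g = -1, negative; keep [-1, 0]
s = -0.5 gives g = 0.125, positive; keep [-1, -0.5]
s = -0.75 gives g = -0.484375, negative; keep [-0.75, -0.5]
s = -0.625 gives g = -0.1973, negative; keep [-0.625, -0.5]
s = -0.5625 gives g = -0.0413, negative; keep [-0.5625, -0.5]

-+---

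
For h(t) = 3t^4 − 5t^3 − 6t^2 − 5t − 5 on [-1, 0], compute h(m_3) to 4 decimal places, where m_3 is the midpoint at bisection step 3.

-0.1106

t = -0.5 gives h = -3.1875, negative; keep [-1, -0.5]
t = -0.75 gives h = -1.566406, negative; keep [-1, -0.75]
t = -0.875 gives h = -0.110596, negative; keep [-1, -0.875]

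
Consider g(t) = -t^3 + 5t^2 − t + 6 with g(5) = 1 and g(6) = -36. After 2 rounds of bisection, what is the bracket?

[5, 5.25]

m = 5.5, g(m) = -14.625 (−); new bracket [5, 5.5]
m = 5.25, g(m) = -6.140625 (−); new bracket [5, 5.25]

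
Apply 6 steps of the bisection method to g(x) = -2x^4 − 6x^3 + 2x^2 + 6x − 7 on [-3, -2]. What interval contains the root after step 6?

[-2.828125, -2.8125]

g(-2.5) = 6.125 > 0, so the root lies in [-3, -2.5]
g(-2.75) = 2.023438 > 0, so the root lies in [-3, -2.75]
g(-2.875) = -1.777832 < 0, so the root lies in [-2.875, -2.75]
g(-2.8125) = 0.2881 > 0, so the root lies in [-2.875, -2.8125]
g(-2.84375) = -0.7021 < 0, so the root lies in [-2.84375, -2.8125]
g(-2.828125) = -0.1965 < 0, so the root lies in [-2.828125, -2.8125]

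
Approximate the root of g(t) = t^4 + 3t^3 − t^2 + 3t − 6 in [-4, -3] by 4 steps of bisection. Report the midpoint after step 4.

t = -3.5 gives g = -7.3125, negative; keep [-4, -3.5]
t = -3.75 gives g = 8.238281, positive; keep [-3.75, -3.5]
t = -3.625 gives g = -0.243896, negative; keep [-3.75, -3.625]
t = -3.6875 gives g = 3.812, positive; keep [-3.6875, -3.625]

-3.6875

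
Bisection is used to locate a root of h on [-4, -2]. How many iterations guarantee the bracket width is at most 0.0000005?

22

Width after n steps is 2/2^n. Need 2^n ≥ 2/0.0000005 = 4000000.
2^21 = 2097152 < 4000000 ≤ 2^22 = 4194304, so n = 22.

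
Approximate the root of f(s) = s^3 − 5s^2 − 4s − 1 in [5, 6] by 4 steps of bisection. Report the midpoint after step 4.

5.6875

f(5.5) = -7.875 < 0, so the root lies in [5.5, 6]
f(5.75) = 0.796875 > 0, so the root lies in [5.5, 5.75]
f(5.625) = -3.724609 < 0, so the root lies in [5.625, 5.75]
f(5.6875) = -1.511 < 0, so the root lies in [5.6875, 5.75]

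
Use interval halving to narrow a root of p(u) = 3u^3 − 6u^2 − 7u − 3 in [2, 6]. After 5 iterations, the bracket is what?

midpoint 4: p = 65 > 0 → [2, 4]
midpoint 3: p = 3 > 0 → [2, 3]
midpoint 2.5: p = -11.125 < 0 → [2.5, 3]
midpoint 2.75: p = -5.2344 < 0 → [2.75, 3]
midpoint 2.875: p = -1.4277 < 0 → [2.875, 3]

[2.875, 3]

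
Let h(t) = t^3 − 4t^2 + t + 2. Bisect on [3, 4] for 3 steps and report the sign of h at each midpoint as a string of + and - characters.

midpoint 3.5: h = -0.625 < 0 → [3.5, 4]
midpoint 3.75: h = 2.234375 > 0 → [3.5, 3.75]
midpoint 3.625: h = 0.697266 > 0 → [3.5, 3.625]

-++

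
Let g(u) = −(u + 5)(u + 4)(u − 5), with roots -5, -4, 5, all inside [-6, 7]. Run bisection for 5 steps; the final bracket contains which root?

5

m = 0.5, g(m) = 111.375 (+); new bracket [0.5, 7]
m = 3.75, g(m) = 84.765625 (+); new bracket [3.75, 7]
m = 5.375, g(m) = -36.474609 (−); new bracket [3.75, 5.375]
m = 4.5625, g(m) = 35.822 (+); new bracket [4.5625, 5.375]
m = 4.96875, g(m) = 2.794 (+); new bracket [4.96875, 5.375]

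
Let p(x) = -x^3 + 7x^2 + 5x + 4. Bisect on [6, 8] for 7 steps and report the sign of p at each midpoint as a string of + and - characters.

p(7) = 39 > 0, so the root lies in [7, 8]
p(7.5) = 13.375 > 0, so the root lies in [7.5, 8]
p(7.75) = -2.296875 < 0, so the root lies in [7.5, 7.75]
p(7.625) = 5.7871 > 0, so the root lies in [7.625, 7.75]
p(7.6875) = 1.8079 > 0, so the root lies in [7.6875, 7.75]
p(7.71875) = -0.2287 < 0, so the root lies in [7.6875, 7.71875]
p(7.703125) = 0.7935 > 0, so the root lies in [7.703125, 7.71875]

++-++-+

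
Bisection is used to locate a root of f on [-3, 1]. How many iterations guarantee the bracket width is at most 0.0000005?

Width after n steps is 4/2^n. Need 2^n ≥ 4/0.0000005 = 8000000.
2^22 = 4194304 < 8000000 ≤ 2^23 = 8388608, so n = 23.

23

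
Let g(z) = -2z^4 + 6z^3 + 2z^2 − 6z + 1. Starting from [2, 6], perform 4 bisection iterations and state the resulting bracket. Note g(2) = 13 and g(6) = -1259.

[3, 3.25]

g(4) = -119 < 0, so the root lies in [2, 4]
g(3) = 1 > 0, so the root lies in [3, 4]
g(3.5) = -38.375 < 0, so the root lies in [3, 3.5]
g(3.25) = -14.5391 < 0, so the root lies in [3, 3.25]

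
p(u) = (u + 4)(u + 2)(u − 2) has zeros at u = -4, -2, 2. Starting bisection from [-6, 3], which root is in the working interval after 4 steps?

m = -1.5, p(m) = -4.375 (−); new bracket [-1.5, 3]
m = 0.75, p(m) = -16.328125 (−); new bracket [0.75, 3]
m = 1.875, p(m) = -2.845703 (−); new bracket [1.875, 3]
m = 2.4375, p(m) = 12.4978 (+); new bracket [1.875, 2.4375]

2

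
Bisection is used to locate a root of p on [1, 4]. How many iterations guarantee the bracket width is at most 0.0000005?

Width after n steps is 3/2^n. Need 2^n ≥ 3/0.0000005 = 6000000.
2^22 = 4194304 < 6000000 ≤ 2^23 = 8388608, so n = 23.

23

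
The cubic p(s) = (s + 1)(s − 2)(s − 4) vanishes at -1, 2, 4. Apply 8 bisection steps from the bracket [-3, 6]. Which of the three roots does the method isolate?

-1

midpoint 1.5: p = 3.125 > 0 → [-3, 1.5]
midpoint -0.75: p = 3.265625 > 0 → [-3, -0.75]
midpoint -1.875: p = -19.919922 < 0 → [-1.875, -0.75]
midpoint -1.3125: p = -5.4993 < 0 → [-1.3125, -0.75]
midpoint -1.03125: p = -0.4766 < 0 → [-1.03125, -0.75]
midpoint -0.890625: p = 1.5462 > 0 → [-1.03125, -0.890625]
midpoint -0.9609375: p = 0.5738 > 0 → [-1.03125, -0.9609375]
midpoint -0.99609375: p = 0.0585 > 0 → [-1.03125, -0.99609375]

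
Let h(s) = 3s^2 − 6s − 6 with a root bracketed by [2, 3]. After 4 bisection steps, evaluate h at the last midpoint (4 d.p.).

-0.4570

s = 2.5 gives h = -2.25, negative; keep [2.5, 3]
s = 2.75 gives h = 0.1875, positive; keep [2.5, 2.75]
s = 2.625 gives h = -1.078125, negative; keep [2.625, 2.75]
s = 2.6875 gives h = -0.457, negative; keep [2.6875, 2.75]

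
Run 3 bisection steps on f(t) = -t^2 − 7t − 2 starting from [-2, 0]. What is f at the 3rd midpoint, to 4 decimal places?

t = -1 gives f = 4, positive; keep [-1, 0]
t = -0.5 gives f = 1.25, positive; keep [-0.5, 0]
t = -0.25 gives f = -0.3125, negative; keep [-0.5, -0.25]

-0.3125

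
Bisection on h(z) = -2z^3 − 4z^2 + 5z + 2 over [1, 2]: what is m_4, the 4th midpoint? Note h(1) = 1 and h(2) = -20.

h(1.5) = -6.25 < 0, so the root lies in [1, 1.5]
h(1.25) = -1.90625 < 0, so the root lies in [1, 1.25]
h(1.125) = -0.285156 < 0, so the root lies in [1, 1.125]
h(1.0625) = 0.3979 > 0, so the root lies in [1.0625, 1.125]

1.0625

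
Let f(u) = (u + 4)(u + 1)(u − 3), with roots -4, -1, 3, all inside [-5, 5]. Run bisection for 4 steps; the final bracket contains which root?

u = 0 gives f = -12, negative; keep [0, 5]
u = 2.5 gives f = -11.375, negative; keep [2.5, 5]
u = 3.75 gives f = 27.609375, positive; keep [2.5, 3.75]
u = 3.125 gives f = 3.6738, positive; keep [2.5, 3.125]

3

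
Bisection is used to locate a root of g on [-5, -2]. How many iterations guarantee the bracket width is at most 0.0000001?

Width after n steps is 3/2^n. Need 2^n ≥ 3/0.0000001 = 30000000.
2^24 = 16777216 < 30000000 ≤ 2^25 = 33554432, so n = 25.

25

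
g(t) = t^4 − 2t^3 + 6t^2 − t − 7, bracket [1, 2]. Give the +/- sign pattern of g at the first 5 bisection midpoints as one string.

g(1.5) = 3.3125 > 0, so the root lies in [1, 1.5]
g(1.25) = -0.339844 < 0, so the root lies in [1.25, 1.5]
g(1.375) = 1.343994 > 0, so the root lies in [1.25, 1.375]
g(1.3125) = 0.469 > 0, so the root lies in [1.25, 1.3125]
g(1.28125) = 0.0566 > 0, so the root lies in [1.25, 1.28125]

+-+++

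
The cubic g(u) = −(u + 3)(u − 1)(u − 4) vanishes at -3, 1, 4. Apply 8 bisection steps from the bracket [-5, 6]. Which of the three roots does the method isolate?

u = 0.5 gives g = -6.125, negative; keep [-5, 0.5]
u = -2.25 gives g = -15.234375, negative; keep [-5, -2.25]
u = -3.625 gives g = 22.041016, positive; keep [-3.625, -2.25]
u = -2.9375 gives g = -1.7073, negative; keep [-3.625, -2.9375]
u = -3.28125 gives g = 8.7674, positive; keep [-3.28125, -2.9375]
u = -3.109375 gives g = 3.1954, positive; keep [-3.109375, -2.9375]
u = -3.0234375 gives g = 0.6623, positive; keep [-3.0234375, -2.9375]
u = -2.98046875 gives g = -0.5427, negative; keep [-3.0234375, -2.98046875]

-3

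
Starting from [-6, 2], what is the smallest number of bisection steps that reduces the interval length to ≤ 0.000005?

Width after n steps is 8/2^n. Need 2^n ≥ 8/0.000005 = 1600000.
2^20 = 1048576 < 1600000 ≤ 2^21 = 2097152, so n = 21.

21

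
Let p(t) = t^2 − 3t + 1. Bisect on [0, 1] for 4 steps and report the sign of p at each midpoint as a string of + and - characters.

-++-

t = 0.5 gives p = -0.25, negative; keep [0, 0.5]
t = 0.25 gives p = 0.3125, positive; keep [0.25, 0.5]
t = 0.375 gives p = 0.015625, positive; keep [0.375, 0.5]
t = 0.4375 gives p = -0.1211, negative; keep [0.375, 0.4375]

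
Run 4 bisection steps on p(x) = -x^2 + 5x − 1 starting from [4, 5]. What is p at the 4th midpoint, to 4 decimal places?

-0.0977

p(4.5) = 1.25 > 0, so the root lies in [4.5, 5]
p(4.75) = 0.1875 > 0, so the root lies in [4.75, 5]
p(4.875) = -0.390625 < 0, so the root lies in [4.75, 4.875]
p(4.8125) = -0.0977 < 0, so the root lies in [4.75, 4.8125]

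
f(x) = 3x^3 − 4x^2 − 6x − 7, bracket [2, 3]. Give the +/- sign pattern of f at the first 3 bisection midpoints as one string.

-++

midpoint 2.5: f = -0.125 < 0 → [2.5, 3]
midpoint 2.75: f = 8.640625 > 0 → [2.5, 2.75]
midpoint 2.625: f = 3.951172 > 0 → [2.5, 2.625]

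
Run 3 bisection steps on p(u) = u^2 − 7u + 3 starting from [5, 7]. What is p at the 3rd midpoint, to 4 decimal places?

m = 6, p(m) = -3 (−); new bracket [6, 7]
m = 6.5, p(m) = -0.25 (−); new bracket [6.5, 7]
m = 6.75, p(m) = 1.3125 (+); new bracket [6.5, 6.75]

1.3125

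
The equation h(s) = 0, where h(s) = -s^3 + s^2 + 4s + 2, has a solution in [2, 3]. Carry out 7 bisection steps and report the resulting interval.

[2.7265625, 2.734375]

midpoint 2.5: h = 2.625 > 0 → [2.5, 3]
midpoint 2.75: h = -0.234375 < 0 → [2.5, 2.75]
midpoint 2.625: h = 1.302734 > 0 → [2.625, 2.75]
midpoint 2.6875: h = 0.5618 > 0 → [2.6875, 2.75]
midpoint 2.71875: h = 0.1707 > 0 → [2.71875, 2.75]
midpoint 2.734375: h = -0.0301 < 0 → [2.71875, 2.734375]
midpoint 2.7265625: h = 0.0707 > 0 → [2.7265625, 2.734375]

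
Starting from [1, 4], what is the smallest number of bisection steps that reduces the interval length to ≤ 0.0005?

Width after n steps is 3/2^n. Need 2^n ≥ 3/0.0005 = 6000.
2^12 = 4096 < 6000 ≤ 2^13 = 8192, so n = 13.

13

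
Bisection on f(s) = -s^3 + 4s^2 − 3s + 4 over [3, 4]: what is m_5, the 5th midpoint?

3.46875

m = 3.5, f(m) = -0.375 (−); new bracket [3, 3.5]
m = 3.25, f(m) = 2.171875 (+); new bracket [3.25, 3.5]
m = 3.375, f(m) = 0.994141 (+); new bracket [3.375, 3.5]
m = 3.4375, f(m) = 0.3342 (+); new bracket [3.4375, 3.5]
m = 3.46875, f(m) = -0.0141 (−); new bracket [3.4375, 3.46875]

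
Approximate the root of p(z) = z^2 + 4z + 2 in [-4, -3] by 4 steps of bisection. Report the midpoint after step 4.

-3.4375

m = -3.5, p(m) = 0.25 (+); new bracket [-3.5, -3]
m = -3.25, p(m) = -0.4375 (−); new bracket [-3.5, -3.25]
m = -3.375, p(m) = -0.109375 (−); new bracket [-3.5, -3.375]
m = -3.4375, p(m) = 0.0664 (+); new bracket [-3.4375, -3.375]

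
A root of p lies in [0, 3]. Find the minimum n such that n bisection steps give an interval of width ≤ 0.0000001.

Width after n steps is 3/2^n. Need 2^n ≥ 3/0.0000001 = 30000000.
2^24 = 16777216 < 30000000 ≤ 2^25 = 33554432, so n = 25.

25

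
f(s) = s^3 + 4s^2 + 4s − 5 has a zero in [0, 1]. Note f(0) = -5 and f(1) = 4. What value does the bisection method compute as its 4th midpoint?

0.6875

f(0.5) = -1.875 < 0, so the root lies in [0.5, 1]
f(0.75) = 0.671875 > 0, so the root lies in [0.5, 0.75]
f(0.625) = -0.693359 < 0, so the root lies in [0.625, 0.75]
f(0.6875) = -0.0344 < 0, so the root lies in [0.6875, 0.75]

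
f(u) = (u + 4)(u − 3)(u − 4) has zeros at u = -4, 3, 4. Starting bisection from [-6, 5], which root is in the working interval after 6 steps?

midpoint -0.5: f = 55.125 > 0 → [-6, -0.5]
midpoint -3.25: f = 33.984375 > 0 → [-6, -3.25]
midpoint -4.625: f = -41.103516 < 0 → [-4.625, -3.25]
midpoint -3.9375: f = 3.4417 > 0 → [-4.625, -3.9375]
midpoint -4.28125: f = -16.9588 < 0 → [-4.28125, -3.9375]
midpoint -4.109375: f = -6.3058 < 0 → [-4.109375, -3.9375]

-4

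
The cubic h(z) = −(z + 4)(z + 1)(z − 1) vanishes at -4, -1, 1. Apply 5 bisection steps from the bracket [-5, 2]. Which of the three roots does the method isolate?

-4

m = -1.5, h(m) = -3.125 (−); new bracket [-5, -1.5]
m = -3.25, h(m) = -7.171875 (−); new bracket [-5, -3.25]
m = -4.125, h(m) = 2.001953 (+); new bracket [-4.125, -3.25]
m = -3.6875, h(m) = -3.9368 (−); new bracket [-4.125, -3.6875]
m = -3.90625, h(m) = -1.3368 (−); new bracket [-4.125, -3.90625]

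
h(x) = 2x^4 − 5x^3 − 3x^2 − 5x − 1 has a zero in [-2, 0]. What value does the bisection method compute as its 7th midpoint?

-0.203125

x = -1 gives h = 8, positive; keep [-1, 0]
x = -0.5 gives h = 1.5, positive; keep [-0.5, 0]
x = -0.25 gives h = 0.148438, positive; keep [-0.25, 0]
x = -0.125 gives h = -0.4116, negative; keep [-0.25, -0.125]
x = -0.1875 gives h = -0.1325, negative; keep [-0.25, -0.1875]
x = -0.21875 gives h = 0.0071, positive; keep [-0.21875, -0.1875]
x = -0.203125 gives h = -0.0628, negative; keep [-0.21875, -0.203125]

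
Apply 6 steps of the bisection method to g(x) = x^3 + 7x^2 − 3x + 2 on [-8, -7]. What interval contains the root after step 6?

midpoint -7.5: g = -3.625 < 0 → [-7.5, -7]
midpoint -7.25: g = 10.609375 > 0 → [-7.5, -7.25]
midpoint -7.375: g = 3.728516 > 0 → [-7.5, -7.375]
midpoint -7.4375: g = 0.1116 > 0 → [-7.5, -7.4375]
midpoint -7.46875: g = -1.7417 < 0 → [-7.46875, -7.4375]
midpoint -7.453125: g = -0.8113 < 0 → [-7.453125, -7.4375]

[-7.453125, -7.4375]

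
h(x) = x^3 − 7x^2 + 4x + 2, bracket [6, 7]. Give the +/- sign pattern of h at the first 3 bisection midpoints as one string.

x = 6.5 gives h = 6.875, positive; keep [6, 6.5]
x = 6.25 gives h = -2.296875, negative; keep [6.25, 6.5]
x = 6.375 gives h = 2.099609, positive; keep [6.25, 6.375]

+-+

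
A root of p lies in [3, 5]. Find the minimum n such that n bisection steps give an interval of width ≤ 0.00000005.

26

Width after n steps is 2/2^n. Need 2^n ≥ 2/0.00000005 = 40000000.
2^25 = 33554432 < 40000000 ≤ 2^26 = 67108864, so n = 26.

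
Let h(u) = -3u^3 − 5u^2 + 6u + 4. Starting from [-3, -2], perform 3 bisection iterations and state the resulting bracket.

midpoint -2.5: h = 4.625 > 0 → [-2.5, -2]
midpoint -2.25: h = -0.640625 < 0 → [-2.5, -2.25]
midpoint -2.375: h = 1.736328 > 0 → [-2.375, -2.25]

[-2.375, -2.25]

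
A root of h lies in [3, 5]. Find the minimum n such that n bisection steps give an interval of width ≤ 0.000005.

Width after n steps is 2/2^n. Need 2^n ≥ 2/0.000005 = 400000.
2^18 = 262144 < 400000 ≤ 2^19 = 524288, so n = 19.

19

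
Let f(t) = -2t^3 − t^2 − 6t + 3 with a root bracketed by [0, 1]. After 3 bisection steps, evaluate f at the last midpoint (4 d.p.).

0.5039

f(0.5) = -0.5 < 0, so the root lies in [0, 0.5]
f(0.25) = 1.40625 > 0, so the root lies in [0.25, 0.5]
f(0.375) = 0.503906 > 0, so the root lies in [0.375, 0.5]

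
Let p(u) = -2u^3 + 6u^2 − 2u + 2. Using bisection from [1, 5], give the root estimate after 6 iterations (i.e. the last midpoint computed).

u = 3 gives p = -4, negative; keep [1, 3]
u = 2 gives p = 6, positive; keep [2, 3]
u = 2.5 gives p = 3.25, positive; keep [2.5, 3]
u = 2.75 gives p = 0.2812, positive; keep [2.75, 3]
u = 2.875 gives p = -1.6836, negative; keep [2.75, 2.875]
u = 2.8125 gives p = -0.6587, negative; keep [2.75, 2.8125]

2.8125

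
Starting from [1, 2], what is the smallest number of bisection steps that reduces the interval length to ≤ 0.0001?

14

Width after n steps is 1/2^n. Need 2^n ≥ 1/0.0001 = 10000.
2^13 = 8192 < 10000 ≤ 2^14 = 16384, so n = 14.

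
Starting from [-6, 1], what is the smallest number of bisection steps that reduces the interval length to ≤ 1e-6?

Width after n steps is 7/2^n. Need 2^n ≥ 7/1e-6 = 7000000.
2^22 = 4194304 < 7000000 ≤ 2^23 = 8388608, so n = 23.

23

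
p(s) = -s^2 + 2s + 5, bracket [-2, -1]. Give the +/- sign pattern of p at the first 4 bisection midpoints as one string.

-+++

p(-1.5) = -0.25 < 0, so the root lies in [-1.5, -1]
p(-1.25) = 0.9375 > 0, so the root lies in [-1.5, -1.25]
p(-1.375) = 0.359375 > 0, so the root lies in [-1.5, -1.375]
p(-1.4375) = 0.0586 > 0, so the root lies in [-1.5, -1.4375]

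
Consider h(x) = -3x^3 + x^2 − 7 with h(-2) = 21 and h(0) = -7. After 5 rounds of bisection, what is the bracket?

m = -1, h(m) = -3 (−); new bracket [-2, -1]
m = -1.5, h(m) = 5.375 (+); new bracket [-1.5, -1]
m = -1.25, h(m) = 0.421875 (+); new bracket [-1.25, -1]
m = -1.125, h(m) = -1.4629 (−); new bracket [-1.25, -1.125]
m = -1.1875, h(m) = -0.5662 (−); new bracket [-1.25, -1.1875]

[-1.25, -1.1875]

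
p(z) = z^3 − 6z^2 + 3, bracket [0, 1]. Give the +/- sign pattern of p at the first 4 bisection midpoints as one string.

m = 0.5, p(m) = 1.625 (+); new bracket [0.5, 1]
m = 0.75, p(m) = 0.046875 (+); new bracket [0.75, 1]
m = 0.875, p(m) = -0.923828 (−); new bracket [0.75, 0.875]
m = 0.8125, p(m) = -0.4246 (−); new bracket [0.75, 0.8125]

++--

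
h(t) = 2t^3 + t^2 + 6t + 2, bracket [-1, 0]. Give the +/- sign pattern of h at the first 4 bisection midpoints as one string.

t = -0.5 gives h = -1, negative; keep [-0.5, 0]
t = -0.25 gives h = 0.53125, positive; keep [-0.5, -0.25]
t = -0.375 gives h = -0.214844, negative; keep [-0.375, -0.25]
t = -0.3125 gives h = 0.1616, positive; keep [-0.375, -0.3125]

-+-+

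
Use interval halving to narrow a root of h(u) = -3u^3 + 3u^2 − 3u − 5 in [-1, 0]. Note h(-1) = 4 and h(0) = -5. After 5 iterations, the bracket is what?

[-0.75, -0.71875]

h(-0.5) = -2.375 < 0, so the root lies in [-1, -0.5]
h(-0.75) = 0.203125 > 0, so the root lies in [-0.75, -0.5]
h(-0.625) = -1.220703 < 0, so the root lies in [-0.75, -0.625]
h(-0.6875) = -0.5447 < 0, so the root lies in [-0.75, -0.6875]
h(-0.71875) = -0.18 < 0, so the root lies in [-0.75, -0.71875]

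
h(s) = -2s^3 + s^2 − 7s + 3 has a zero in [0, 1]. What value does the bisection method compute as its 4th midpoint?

0.4375

m = 0.5, h(m) = -0.5 (−); new bracket [0, 0.5]
m = 0.25, h(m) = 1.28125 (+); new bracket [0.25, 0.5]
m = 0.375, h(m) = 0.410156 (+); new bracket [0.375, 0.5]
m = 0.4375, h(m) = -0.0386 (−); new bracket [0.375, 0.4375]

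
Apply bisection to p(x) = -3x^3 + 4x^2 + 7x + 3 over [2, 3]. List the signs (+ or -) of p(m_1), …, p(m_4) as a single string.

-+++

p(2.5) = -1.375 < 0, so the root lies in [2, 2.5]
p(2.25) = 4.828125 > 0, so the root lies in [2.25, 2.5]
p(2.375) = 1.998047 > 0, so the root lies in [2.375, 2.5]
p(2.4375) = 0.3816 > 0, so the root lies in [2.4375, 2.5]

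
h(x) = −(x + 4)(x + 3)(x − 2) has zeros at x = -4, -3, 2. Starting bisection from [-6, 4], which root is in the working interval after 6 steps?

2

x = -1 gives h = 18, positive; keep [-1, 4]
x = 1.5 gives h = 12.375, positive; keep [1.5, 4]
x = 2.75 gives h = -29.109375, negative; keep [1.5, 2.75]
x = 2.125 gives h = -3.9238, negative; keep [1.5, 2.125]
x = 1.8125 gives h = 5.2449, positive; keep [1.8125, 2.125]
x = 1.96875 gives h = 0.9268, positive; keep [1.96875, 2.125]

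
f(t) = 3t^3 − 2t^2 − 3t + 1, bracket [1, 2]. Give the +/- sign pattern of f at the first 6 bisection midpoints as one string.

t = 1.5 gives f = 2.125, positive; keep [1, 1.5]
t = 1.25 gives f = -0.015625, negative; keep [1.25, 1.5]
t = 1.375 gives f = 0.892578, positive; keep [1.25, 1.375]
t = 1.3125 gives f = 0.4001, positive; keep [1.25, 1.3125]
t = 1.28125 gives f = 0.183, positive; keep [1.25, 1.28125]
t = 1.265625 gives f = 0.0814, positive; keep [1.25, 1.265625]

+-++++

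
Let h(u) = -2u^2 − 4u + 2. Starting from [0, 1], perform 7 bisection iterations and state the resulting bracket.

u = 0.5 gives h = -0.5, negative; keep [0, 0.5]
u = 0.25 gives h = 0.875, positive; keep [0.25, 0.5]
u = 0.375 gives h = 0.21875, positive; keep [0.375, 0.5]
u = 0.4375 gives h = -0.1328, negative; keep [0.375, 0.4375]
u = 0.40625 gives h = 0.0449, positive; keep [0.40625, 0.4375]
u = 0.421875 gives h = -0.0435, negative; keep [0.40625, 0.421875]
u = 0.4140625 gives h = 0.0009, positive; keep [0.4140625, 0.421875]

[0.4140625, 0.421875]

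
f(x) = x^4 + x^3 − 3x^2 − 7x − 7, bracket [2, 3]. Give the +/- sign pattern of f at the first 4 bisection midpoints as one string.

+-++

f(2.5) = 11.4375 > 0, so the root lies in [2, 2.5]
f(2.25) = -0.917969 < 0, so the root lies in [2.25, 2.5]
f(2.375) = 4.66626 > 0, so the root lies in [2.25, 2.375]
f(2.3125) = 1.7334 > 0, so the root lies in [2.25, 2.3125]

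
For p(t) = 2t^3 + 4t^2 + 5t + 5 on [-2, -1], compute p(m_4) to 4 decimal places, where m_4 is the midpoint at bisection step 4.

0.1372

midpoint -1.5: p = -0.25 < 0 → [-1.5, -1]
midpoint -1.25: p = 1.09375 > 0 → [-1.5, -1.25]
midpoint -1.375: p = 0.488281 > 0 → [-1.5, -1.375]
midpoint -1.4375: p = 0.1372 > 0 → [-1.5, -1.4375]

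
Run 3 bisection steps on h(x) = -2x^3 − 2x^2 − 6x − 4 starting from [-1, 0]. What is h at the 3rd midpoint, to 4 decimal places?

-0.5430

m = -0.5, h(m) = -1.25 (−); new bracket [-1, -0.5]
m = -0.75, h(m) = 0.21875 (+); new bracket [-0.75, -0.5]
m = -0.625, h(m) = -0.542969 (−); new bracket [-0.75, -0.625]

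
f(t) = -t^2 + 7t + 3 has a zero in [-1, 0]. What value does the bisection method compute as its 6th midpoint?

f(-0.5) = -0.75 < 0, so the root lies in [-0.5, 0]
f(-0.25) = 1.1875 > 0, so the root lies in [-0.5, -0.25]
f(-0.375) = 0.234375 > 0, so the root lies in [-0.5, -0.375]
f(-0.4375) = -0.2539 < 0, so the root lies in [-0.4375, -0.375]
f(-0.40625) = -0.0088 < 0, so the root lies in [-0.40625, -0.375]
f(-0.390625) = 0.113 > 0, so the root lies in [-0.40625, -0.390625]

-0.390625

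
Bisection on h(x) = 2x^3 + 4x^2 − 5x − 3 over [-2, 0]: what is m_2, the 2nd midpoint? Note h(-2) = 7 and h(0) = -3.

-0.5

midpoint -1: h = 4 > 0 → [-1, 0]
midpoint -0.5: h = 0.25 > 0 → [-0.5, 0]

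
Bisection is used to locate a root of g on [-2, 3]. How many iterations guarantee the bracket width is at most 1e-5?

Width after n steps is 5/2^n. Need 2^n ≥ 5/1e-5 = 500000.
2^18 = 262144 < 500000 ≤ 2^19 = 524288, so n = 19.

19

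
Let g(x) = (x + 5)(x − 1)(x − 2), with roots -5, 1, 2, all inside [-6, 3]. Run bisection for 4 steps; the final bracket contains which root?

-5

g(-1.5) = 30.625 > 0, so the root lies in [-6, -1.5]
g(-3.75) = 34.140625 > 0, so the root lies in [-6, -3.75]
g(-4.875) = 5.048828 > 0, so the root lies in [-6, -4.875]
g(-5.4375) = -20.947 < 0, so the root lies in [-5.4375, -4.875]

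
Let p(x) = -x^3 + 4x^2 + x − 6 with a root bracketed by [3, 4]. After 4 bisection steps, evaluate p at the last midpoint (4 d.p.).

0.5378

m = 3.5, p(m) = 3.625 (+); new bracket [3.5, 4]
m = 3.75, p(m) = 1.265625 (+); new bracket [3.75, 4]
m = 3.875, p(m) = -0.248047 (−); new bracket [3.75, 3.875]
m = 3.8125, p(m) = 0.5378 (+); new bracket [3.8125, 3.875]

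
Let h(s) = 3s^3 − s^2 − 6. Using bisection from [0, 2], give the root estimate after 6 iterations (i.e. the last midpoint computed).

m = 1, h(m) = -4 (−); new bracket [1, 2]
m = 1.5, h(m) = 1.875 (+); new bracket [1, 1.5]
m = 1.25, h(m) = -1.703125 (−); new bracket [1.25, 1.5]
m = 1.375, h(m) = -0.0918 (−); new bracket [1.375, 1.5]
m = 1.4375, h(m) = 0.845 (+); new bracket [1.375, 1.4375]
m = 1.40625, h(m) = 0.3652 (+); new bracket [1.375, 1.40625]

1.40625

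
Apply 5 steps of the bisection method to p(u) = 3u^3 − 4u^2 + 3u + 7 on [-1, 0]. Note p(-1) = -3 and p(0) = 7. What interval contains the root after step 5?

[-0.84375, -0.8125]

m = -0.5, p(m) = 4.125 (+); new bracket [-1, -0.5]
m = -0.75, p(m) = 1.234375 (+); new bracket [-1, -0.75]
m = -0.875, p(m) = -0.697266 (−); new bracket [-0.875, -0.75]
m = -0.8125, p(m) = 0.3127 (+); new bracket [-0.875, -0.8125]
m = -0.84375, p(m) = -0.1809 (−); new bracket [-0.84375, -0.8125]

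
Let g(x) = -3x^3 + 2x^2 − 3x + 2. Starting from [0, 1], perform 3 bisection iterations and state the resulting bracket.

[0.625, 0.75]

m = 0.5, g(m) = 0.625 (+); new bracket [0.5, 1]
m = 0.75, g(m) = -0.390625 (−); new bracket [0.5, 0.75]
m = 0.625, g(m) = 0.173828 (+); new bracket [0.625, 0.75]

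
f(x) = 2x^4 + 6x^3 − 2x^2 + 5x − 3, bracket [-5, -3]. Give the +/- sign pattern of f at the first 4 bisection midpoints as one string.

+-++

m = -4, f(m) = 73 (+); new bracket [-4, -3]
m = -3.5, f(m) = -2.125 (−); new bracket [-4, -3.5]
m = -3.75, f(m) = 29.226562 (+); new bracket [-3.75, -3.5]
m = -3.625, f(m) = 12.1372 (+); new bracket [-3.625, -3.5]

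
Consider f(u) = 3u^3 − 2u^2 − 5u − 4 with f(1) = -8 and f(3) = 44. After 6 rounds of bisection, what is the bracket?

[1.90625, 1.9375]

f(2) = 2 > 0, so the root lies in [1, 2]
f(1.5) = -5.875 < 0, so the root lies in [1.5, 2]
f(1.75) = -2.796875 < 0, so the root lies in [1.75, 2]
f(1.875) = -0.6309 < 0, so the root lies in [1.875, 2]
f(1.9375) = 0.6243 > 0, so the root lies in [1.875, 1.9375]
f(1.90625) = -0.0181 < 0, so the root lies in [1.90625, 1.9375]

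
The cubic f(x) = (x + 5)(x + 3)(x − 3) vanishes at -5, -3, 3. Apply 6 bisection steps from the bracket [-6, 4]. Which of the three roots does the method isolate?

m = -1, f(m) = -32 (−); new bracket [-1, 4]
m = 1.5, f(m) = -43.875 (−); new bracket [1.5, 4]
m = 2.75, f(m) = -11.140625 (−); new bracket [2.75, 4]
m = 3.375, f(m) = 20.0215 (+); new bracket [2.75, 3.375]
m = 3.0625, f(m) = 3.0549 (+); new bracket [2.75, 3.0625]
m = 2.90625, f(m) = -4.3778 (−); new bracket [2.90625, 3.0625]

3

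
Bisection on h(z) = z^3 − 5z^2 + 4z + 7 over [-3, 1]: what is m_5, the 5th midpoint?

-0.875

midpoint -1: h = -3 < 0 → [-1, 1]
midpoint 0: h = 7 > 0 → [-1, 0]
midpoint -0.5: h = 3.625 > 0 → [-1, -0.5]
midpoint -0.75: h = 0.7656 > 0 → [-1, -0.75]
midpoint -0.875: h = -0.998 < 0 → [-0.875, -0.75]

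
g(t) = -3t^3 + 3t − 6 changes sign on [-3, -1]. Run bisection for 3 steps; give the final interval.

midpoint -2: g = 12 > 0 → [-2, -1]
midpoint -1.5: g = -0.375 < 0 → [-2, -1.5]
midpoint -1.75: g = 4.828125 > 0 → [-1.75, -1.5]

[-1.75, -1.5]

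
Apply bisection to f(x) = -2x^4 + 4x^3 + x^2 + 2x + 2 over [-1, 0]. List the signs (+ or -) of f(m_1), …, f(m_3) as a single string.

x = -0.5 gives f = 0.625, positive; keep [-1, -0.5]
x = -0.75 gives f = -1.257812, negative; keep [-0.75, -0.5]
x = -0.625 gives f = -0.141113, negative; keep [-0.625, -0.5]

+--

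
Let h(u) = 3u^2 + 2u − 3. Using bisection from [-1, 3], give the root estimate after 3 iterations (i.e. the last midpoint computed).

0.5

midpoint 1: h = 2 > 0 → [-1, 1]
midpoint 0: h = -3 < 0 → [0, 1]
midpoint 0.5: h = -1.25 < 0 → [0.5, 1]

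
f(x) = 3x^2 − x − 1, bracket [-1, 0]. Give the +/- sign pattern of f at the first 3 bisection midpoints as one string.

x = -0.5 gives f = 0.25, positive; keep [-0.5, 0]
x = -0.25 gives f = -0.5625, negative; keep [-0.5, -0.25]
x = -0.375 gives f = -0.203125, negative; keep [-0.5, -0.375]

+--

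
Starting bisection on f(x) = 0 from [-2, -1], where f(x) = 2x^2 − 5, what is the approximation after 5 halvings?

-1.59375

f(-1.5) = -0.5 < 0, so the root lies in [-2, -1.5]
f(-1.75) = 1.125 > 0, so the root lies in [-1.75, -1.5]
f(-1.625) = 0.28125 > 0, so the root lies in [-1.625, -1.5]
f(-1.5625) = -0.1172 < 0, so the root lies in [-1.625, -1.5625]
f(-1.59375) = 0.0801 > 0, so the root lies in [-1.59375, -1.5625]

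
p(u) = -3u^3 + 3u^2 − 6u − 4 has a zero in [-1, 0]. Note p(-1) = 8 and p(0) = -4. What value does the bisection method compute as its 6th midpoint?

-0.484375

midpoint -0.5: p = 0.125 > 0 → [-0.5, 0]
midpoint -0.25: p = -2.265625 < 0 → [-0.5, -0.25]
midpoint -0.375: p = -1.169922 < 0 → [-0.5, -0.375]
midpoint -0.4375: p = -0.5496 < 0 → [-0.5, -0.4375]
midpoint -0.46875: p = -0.2193 < 0 → [-0.5, -0.46875]
midpoint -0.484375: p = -0.049 < 0 → [-0.5, -0.484375]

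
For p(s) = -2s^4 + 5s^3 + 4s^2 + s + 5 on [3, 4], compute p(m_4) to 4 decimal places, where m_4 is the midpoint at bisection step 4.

s = 3.5 gives p = -28.25, negative; keep [3, 3.5]
s = 3.25 gives p = -0.992188, negative; keep [3, 3.25]
s = 3.125 gives p = 9.040527, positive; keep [3.125, 3.25]
s = 3.1875 gives p = 4.2981, positive; keep [3.1875, 3.25]

4.2981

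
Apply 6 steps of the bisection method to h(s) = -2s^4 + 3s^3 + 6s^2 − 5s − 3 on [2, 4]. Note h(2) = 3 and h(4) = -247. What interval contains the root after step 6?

[2.1875, 2.21875]

midpoint 3: h = -45 < 0 → [2, 3]
midpoint 2.5: h = -9.25 < 0 → [2, 2.5]
midpoint 2.25: h = -0.960938 < 0 → [2, 2.25]
midpoint 2.125: h = 1.4741 > 0 → [2.125, 2.25]
midpoint 2.1875: h = 0.3806 > 0 → [2.1875, 2.25]
midpoint 2.21875: h = -0.2578 < 0 → [2.1875, 2.21875]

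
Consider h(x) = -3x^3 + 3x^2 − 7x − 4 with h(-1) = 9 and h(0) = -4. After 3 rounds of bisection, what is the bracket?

[-0.5, -0.375]

midpoint -0.5: h = 0.625 > 0 → [-0.5, 0]
midpoint -0.25: h = -2.015625 < 0 → [-0.5, -0.25]
midpoint -0.375: h = -0.794922 < 0 → [-0.5, -0.375]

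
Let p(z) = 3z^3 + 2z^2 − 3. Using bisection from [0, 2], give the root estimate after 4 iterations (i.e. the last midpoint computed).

m = 1, p(m) = 2 (+); new bracket [0, 1]
m = 0.5, p(m) = -2.125 (−); new bracket [0.5, 1]
m = 0.75, p(m) = -0.609375 (−); new bracket [0.75, 1]
m = 0.875, p(m) = 0.541 (+); new bracket [0.75, 0.875]

0.875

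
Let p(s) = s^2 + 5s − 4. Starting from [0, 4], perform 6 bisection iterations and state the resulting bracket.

[0.6875, 0.75]

midpoint 2: p = 10 > 0 → [0, 2]
midpoint 1: p = 2 > 0 → [0, 1]
midpoint 0.5: p = -1.25 < 0 → [0.5, 1]
midpoint 0.75: p = 0.3125 > 0 → [0.5, 0.75]
midpoint 0.625: p = -0.4844 < 0 → [0.625, 0.75]
midpoint 0.6875: p = -0.0898 < 0 → [0.6875, 0.75]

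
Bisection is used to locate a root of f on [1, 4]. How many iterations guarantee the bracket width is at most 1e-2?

9

Width after n steps is 3/2^n. Need 2^n ≥ 3/1e-2 = 300.
2^8 = 256 < 300 ≤ 2^9 = 512, so n = 9.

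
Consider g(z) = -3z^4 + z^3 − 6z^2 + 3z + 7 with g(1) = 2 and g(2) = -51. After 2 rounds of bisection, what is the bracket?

g(1.5) = -13.8125 < 0, so the root lies in [1, 1.5]
g(1.25) = -3.996094 < 0, so the root lies in [1, 1.25]

[1, 1.25]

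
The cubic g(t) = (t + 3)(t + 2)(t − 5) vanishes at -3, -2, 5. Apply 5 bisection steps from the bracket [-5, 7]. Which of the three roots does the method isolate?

5

t = 1 gives g = -48, negative; keep [1, 7]
t = 4 gives g = -42, negative; keep [4, 7]
t = 5.5 gives g = 31.875, positive; keep [4, 5.5]
t = 4.75 gives g = -13.0781, negative; keep [4.75, 5.5]
t = 5.125 gives g = 7.2363, positive; keep [4.75, 5.125]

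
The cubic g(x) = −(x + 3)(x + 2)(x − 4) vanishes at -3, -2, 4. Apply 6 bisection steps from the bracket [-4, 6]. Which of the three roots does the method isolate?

g(1) = 36 > 0, so the root lies in [1, 6]
g(3.5) = 17.875 > 0, so the root lies in [3.5, 6]
g(4.75) = -39.234375 < 0, so the root lies in [3.5, 4.75]
g(4.125) = -5.4551 < 0, so the root lies in [3.5, 4.125]
g(3.8125) = 7.4246 > 0, so the root lies in [3.8125, 4.125]
g(3.96875) = 1.2998 > 0, so the root lies in [3.96875, 4.125]

4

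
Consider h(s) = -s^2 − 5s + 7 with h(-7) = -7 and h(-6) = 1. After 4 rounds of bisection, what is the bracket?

h(-6.5) = -2.75 < 0, so the root lies in [-6.5, -6]
h(-6.25) = -0.8125 < 0, so the root lies in [-6.25, -6]
h(-6.125) = 0.109375 > 0, so the root lies in [-6.25, -6.125]
h(-6.1875) = -0.3477 < 0, so the root lies in [-6.1875, -6.125]

[-6.1875, -6.125]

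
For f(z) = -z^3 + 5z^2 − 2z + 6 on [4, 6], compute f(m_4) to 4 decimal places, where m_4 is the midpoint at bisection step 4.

-0.7793

f(5) = -4 < 0, so the root lies in [4, 5]
f(4.5) = 7.125 > 0, so the root lies in [4.5, 5]
f(4.75) = 2.140625 > 0, so the root lies in [4.75, 5]
f(4.875) = -0.7793 < 0, so the root lies in [4.75, 4.875]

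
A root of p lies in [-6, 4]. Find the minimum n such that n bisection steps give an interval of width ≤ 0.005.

Width after n steps is 10/2^n. Need 2^n ≥ 10/0.005 = 2000.
2^10 = 1024 < 2000 ≤ 2^11 = 2048, so n = 11.

11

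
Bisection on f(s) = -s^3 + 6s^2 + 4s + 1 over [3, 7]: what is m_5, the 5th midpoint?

m = 5, f(m) = 46 (+); new bracket [5, 7]
m = 6, f(m) = 25 (+); new bracket [6, 7]
m = 6.5, f(m) = 5.875 (+); new bracket [6.5, 7]
m = 6.75, f(m) = -6.1719 (−); new bracket [6.5, 6.75]
m = 6.625, f(m) = 0.0684 (+); new bracket [6.625, 6.75]

6.625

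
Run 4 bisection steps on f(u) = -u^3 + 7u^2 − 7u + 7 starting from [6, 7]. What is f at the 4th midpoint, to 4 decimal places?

-0.9807

f(6.5) = -17.375 < 0, so the root lies in [6, 6.5]
f(6.25) = -7.453125 < 0, so the root lies in [6, 6.25]
f(6.125) = -3.048828 < 0, so the root lies in [6, 6.125]
f(6.0625) = -0.9807 < 0, so the root lies in [6, 6.0625]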